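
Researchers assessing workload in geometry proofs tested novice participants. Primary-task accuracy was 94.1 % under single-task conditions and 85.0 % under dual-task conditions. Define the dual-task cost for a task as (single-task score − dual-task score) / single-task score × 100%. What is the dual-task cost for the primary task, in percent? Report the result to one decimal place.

Cost = (94.1 − 85.0) / 94.1 × 100%
     = 9.1000 / 94.1 × 100% = 9.6706%.
≈ 9.7%.

9.7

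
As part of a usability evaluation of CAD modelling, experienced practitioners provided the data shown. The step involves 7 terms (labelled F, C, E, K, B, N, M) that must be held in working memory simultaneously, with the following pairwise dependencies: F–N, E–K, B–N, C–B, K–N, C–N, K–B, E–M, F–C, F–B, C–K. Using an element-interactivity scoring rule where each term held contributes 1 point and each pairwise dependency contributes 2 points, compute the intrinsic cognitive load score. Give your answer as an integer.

Count of terms held simultaneously: 7.
Count of pairwise dependencies listed: 11.
Element contribution: 7 × 1 = 7.
Interaction contribution: 11 × 2 = 22.
Intrinsic load = 7 + 22 = 29.

29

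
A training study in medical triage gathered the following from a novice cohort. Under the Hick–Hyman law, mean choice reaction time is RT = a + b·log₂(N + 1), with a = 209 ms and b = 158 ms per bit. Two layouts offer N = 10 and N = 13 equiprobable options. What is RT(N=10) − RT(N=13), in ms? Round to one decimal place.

-55.0

RT(10) = 209 + 158·log₂(11) = 209 + 158·3.4594 = 755.5852 ms.
RT(13) = 209 + 158·log₂(14) = 209 + 158·3.8074 = 810.5692 ms.
Difference = 755.5852 − 810.5692 = -54.9840 ≈ -55.0 ms.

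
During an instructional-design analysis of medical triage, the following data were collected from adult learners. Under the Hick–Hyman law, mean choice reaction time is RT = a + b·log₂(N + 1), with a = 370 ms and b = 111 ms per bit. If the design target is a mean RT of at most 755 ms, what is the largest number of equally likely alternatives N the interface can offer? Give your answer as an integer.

Set 370 + 111·log₂(N + 1) ≤ 755.
log₂(N + 1) ≤ (755 − 370) / 111 = 3.4685.
N + 1 ≤ 2^3.4685 = 11.0694.
N ≤ 10.0694, so the largest integer N is 10.

10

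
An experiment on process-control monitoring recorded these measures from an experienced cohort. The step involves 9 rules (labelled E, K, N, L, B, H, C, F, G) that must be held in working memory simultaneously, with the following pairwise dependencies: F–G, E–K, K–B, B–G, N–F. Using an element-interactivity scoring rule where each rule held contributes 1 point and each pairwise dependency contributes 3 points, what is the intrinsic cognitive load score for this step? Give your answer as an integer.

24

Count of rules held simultaneously: 9.
Count of pairwise dependencies listed: 5.
Element contribution: 9 × 1 = 9.
Interaction contribution: 5 × 3 = 15.
Intrinsic load = 9 + 15 = 24.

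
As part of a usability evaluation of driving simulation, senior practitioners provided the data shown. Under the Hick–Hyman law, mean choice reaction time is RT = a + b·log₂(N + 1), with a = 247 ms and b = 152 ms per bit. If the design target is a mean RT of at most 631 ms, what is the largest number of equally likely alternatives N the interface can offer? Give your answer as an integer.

4

Set 247 + 152·log₂(N + 1) ≤ 631.
log₂(N + 1) ≤ (631 − 247) / 152 = 2.5263.
N + 1 ≤ 2^2.5263 = 5.7609.
N ≤ 4.7609, so the largest integer N is 4.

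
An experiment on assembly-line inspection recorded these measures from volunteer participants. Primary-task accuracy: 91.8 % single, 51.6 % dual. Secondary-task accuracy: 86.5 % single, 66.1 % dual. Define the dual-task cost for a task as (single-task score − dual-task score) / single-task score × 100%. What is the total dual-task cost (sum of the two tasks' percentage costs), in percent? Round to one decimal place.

67.4

Primary cost = (91.8 − 51.6) / 91.8 × 100% = 43.7908%.
Secondary cost = (86.5 − 66.1) / 86.5 × 100% = 23.5838%.
Total = 43.7908% + 23.5838% = 67.3746% ≈ 67.4%.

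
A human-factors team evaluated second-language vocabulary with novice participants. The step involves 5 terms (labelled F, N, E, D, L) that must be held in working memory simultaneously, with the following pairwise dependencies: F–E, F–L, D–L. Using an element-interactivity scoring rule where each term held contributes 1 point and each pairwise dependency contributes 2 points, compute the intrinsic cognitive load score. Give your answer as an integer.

11

Count of terms held simultaneously: 5.
Count of pairwise dependencies listed: 3.
Element contribution: 5 × 1 = 5.
Interaction contribution: 3 × 2 = 6.
Intrinsic load = 5 + 6 = 11.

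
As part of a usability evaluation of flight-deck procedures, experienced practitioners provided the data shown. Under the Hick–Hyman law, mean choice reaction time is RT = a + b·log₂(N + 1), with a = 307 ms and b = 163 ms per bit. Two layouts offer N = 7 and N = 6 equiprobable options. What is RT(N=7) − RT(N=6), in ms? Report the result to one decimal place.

RT(7) = 307 + 163·log₂(8) = 307 + 163·3.0000 = 796.0000 ms.
RT(6) = 307 + 163·log₂(7) = 307 + 163·2.8074 = 764.6062 ms.
Difference = 796.0000 − 764.6062 = 31.3938 ≈ 31.4 ms.

31.4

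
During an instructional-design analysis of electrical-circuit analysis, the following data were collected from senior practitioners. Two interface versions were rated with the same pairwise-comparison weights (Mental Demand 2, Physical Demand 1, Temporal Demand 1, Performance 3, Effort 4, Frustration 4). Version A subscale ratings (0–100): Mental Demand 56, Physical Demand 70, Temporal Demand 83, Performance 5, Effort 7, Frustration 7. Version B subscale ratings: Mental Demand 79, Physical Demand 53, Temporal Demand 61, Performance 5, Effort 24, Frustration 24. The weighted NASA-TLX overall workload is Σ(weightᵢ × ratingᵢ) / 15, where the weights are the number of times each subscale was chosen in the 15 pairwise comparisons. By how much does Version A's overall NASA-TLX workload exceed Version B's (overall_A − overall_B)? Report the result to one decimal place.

-9.5

Version A weighted sum = 2·56 + 1·70 + 1·83 + 3·5 + 4·7 + 4·7 = 112 + 70 + 83 + 15 + 28 + 28 = 336; overall_A = 336/15 = 22.4000.
Version B weighted sum = 2·79 + 1·53 + 1·61 + 3·5 + 4·24 + 4·24 = 158 + 53 + 61 + 15 + 96 + 96 = 479; overall_B = 479/15 = 31.9333.
Difference = 22.4000 − 31.9333 = -9.5333 ≈ -9.5.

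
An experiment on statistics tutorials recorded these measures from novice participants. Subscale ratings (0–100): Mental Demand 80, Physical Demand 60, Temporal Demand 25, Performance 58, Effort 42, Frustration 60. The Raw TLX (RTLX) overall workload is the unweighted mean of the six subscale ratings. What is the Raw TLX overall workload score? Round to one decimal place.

54.2

Sum of ratings = 80 + 60 + 25 + 58 + 42 + 60 = 325.
RTLX = 325 / 6 = 54.1667 ≈ 54.2.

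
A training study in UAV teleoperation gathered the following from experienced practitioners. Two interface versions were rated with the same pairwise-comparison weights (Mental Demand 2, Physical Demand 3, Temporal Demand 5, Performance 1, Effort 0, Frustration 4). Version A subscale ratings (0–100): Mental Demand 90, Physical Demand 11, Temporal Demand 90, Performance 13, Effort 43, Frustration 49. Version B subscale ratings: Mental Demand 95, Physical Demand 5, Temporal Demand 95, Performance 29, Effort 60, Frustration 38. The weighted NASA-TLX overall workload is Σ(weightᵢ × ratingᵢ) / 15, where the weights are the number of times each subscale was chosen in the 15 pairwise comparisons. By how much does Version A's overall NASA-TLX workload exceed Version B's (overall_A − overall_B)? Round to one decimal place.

0.7

Version A weighted sum = 2·90 + 3·11 + 5·90 + 1·13 + 0·43 + 4·49 = 180 + 33 + 450 + 13 + 0 + 196 = 872; overall_A = 872/15 = 58.1333.
Version B weighted sum = 2·95 + 3·5 + 5·95 + 1·29 + 0·60 + 4·38 = 190 + 15 + 475 + 29 + 0 + 152 = 861; overall_B = 861/15 = 57.4000.
Difference = 58.1333 − 57.4000 = 0.7333 ≈ 0.7.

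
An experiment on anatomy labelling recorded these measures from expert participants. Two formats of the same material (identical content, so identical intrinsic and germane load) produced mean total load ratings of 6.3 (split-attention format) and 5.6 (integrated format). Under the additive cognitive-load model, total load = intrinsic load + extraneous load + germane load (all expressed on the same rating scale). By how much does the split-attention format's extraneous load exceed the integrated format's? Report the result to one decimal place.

0.7

Intrinsic and germane load are equal across formats, so the difference in total load equals the difference in extraneous load.
Extraneous-load difference = 6.3 − 5.6 = 0.7.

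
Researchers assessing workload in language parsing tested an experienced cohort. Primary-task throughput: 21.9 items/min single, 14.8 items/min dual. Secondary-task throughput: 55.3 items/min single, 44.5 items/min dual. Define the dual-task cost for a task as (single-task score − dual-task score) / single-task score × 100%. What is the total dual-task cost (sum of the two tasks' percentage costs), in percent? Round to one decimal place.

51.9

Primary cost = (21.9 − 14.8) / 21.9 × 100% = 32.4201%.
Secondary cost = (55.3 − 44.5) / 55.3 × 100% = 19.5298%.
Total = 32.4201% + 19.5298% = 51.9499% ≈ 51.9%.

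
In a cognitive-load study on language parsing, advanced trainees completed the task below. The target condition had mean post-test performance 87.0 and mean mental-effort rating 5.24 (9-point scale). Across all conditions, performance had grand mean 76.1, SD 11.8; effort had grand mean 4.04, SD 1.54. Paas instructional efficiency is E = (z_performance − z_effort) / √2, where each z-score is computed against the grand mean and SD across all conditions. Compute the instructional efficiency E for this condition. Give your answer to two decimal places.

z_performance = (87.0 − 76.1) / 11.8 = 10.9000 / 11.8 = 0.9237.
z_effort = (5.24 − 4.04) / 1.54 = 1.2000 / 1.54 = 0.7792.
z_P − z_E = 0.9237 − 0.7792 = 0.1445.
E = 0.1445 / √2 = 0.1445 / 1.41421 = 0.1022 ≈ 0.10.

0.10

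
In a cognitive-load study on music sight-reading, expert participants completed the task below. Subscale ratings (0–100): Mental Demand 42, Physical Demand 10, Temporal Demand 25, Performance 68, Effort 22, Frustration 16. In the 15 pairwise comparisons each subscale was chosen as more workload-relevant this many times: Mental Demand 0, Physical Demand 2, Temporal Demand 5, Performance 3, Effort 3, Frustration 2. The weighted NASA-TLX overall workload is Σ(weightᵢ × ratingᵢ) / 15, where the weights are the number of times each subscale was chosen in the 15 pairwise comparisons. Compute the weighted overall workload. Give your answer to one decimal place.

The tallies are the weights (they sum to 15).
Weighted sum = 0·42 + 2·10 + 5·25 + 3·68 + 3·22 + 2·16
            = 0 + 20 + 125 + 204 + 66 + 32 = 447.
Overall workload = 447 / 15 = 29.8000 ≈ 29.8.

29.8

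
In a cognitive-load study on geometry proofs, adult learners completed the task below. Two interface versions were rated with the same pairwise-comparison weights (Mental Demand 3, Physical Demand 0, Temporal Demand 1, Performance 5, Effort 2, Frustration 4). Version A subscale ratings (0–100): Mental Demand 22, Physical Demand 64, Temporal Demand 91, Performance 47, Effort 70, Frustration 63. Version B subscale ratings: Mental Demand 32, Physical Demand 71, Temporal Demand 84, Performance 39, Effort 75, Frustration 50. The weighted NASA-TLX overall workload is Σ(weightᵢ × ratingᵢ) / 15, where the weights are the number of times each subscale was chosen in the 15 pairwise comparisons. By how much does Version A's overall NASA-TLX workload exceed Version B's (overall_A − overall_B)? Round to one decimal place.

Version A weighted sum = 3·22 + 0·64 + 1·91 + 5·47 + 2·70 + 4·63 = 66 + 0 + 91 + 235 + 140 + 252 = 784; overall_A = 784/15 = 52.2667.
Version B weighted sum = 3·32 + 0·71 + 1·84 + 5·39 + 2·75 + 4·50 = 96 + 0 + 84 + 195 + 150 + 200 = 725; overall_B = 725/15 = 48.3333.
Difference = 52.2667 − 48.3333 = 3.9334 ≈ 3.9.

3.9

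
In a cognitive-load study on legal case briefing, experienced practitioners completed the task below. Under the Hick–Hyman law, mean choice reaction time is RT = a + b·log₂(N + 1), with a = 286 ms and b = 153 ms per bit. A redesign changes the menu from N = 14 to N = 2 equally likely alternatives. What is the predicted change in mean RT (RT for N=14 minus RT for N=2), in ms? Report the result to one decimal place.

355.3

RT(14) = 286 + 153·log₂(15) = 286 + 153·3.9069 = 883.7557 ms.
RT(2) = 286 + 153·log₂(3) = 286 + 153·1.5850 = 528.5050 ms.
Difference = 883.7557 − 528.5050 = 355.2507 ≈ 355.3 ms.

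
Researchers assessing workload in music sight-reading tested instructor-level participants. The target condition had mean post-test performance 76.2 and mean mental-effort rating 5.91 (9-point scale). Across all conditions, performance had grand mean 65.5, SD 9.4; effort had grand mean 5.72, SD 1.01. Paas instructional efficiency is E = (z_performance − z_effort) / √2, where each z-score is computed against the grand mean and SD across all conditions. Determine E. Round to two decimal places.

z_performance = (76.2 − 65.5) / 9.4 = 10.7000 / 9.4 = 1.1383.
z_effort = (5.91 − 5.72) / 1.01 = 0.1900 / 1.01 = 0.1881.
z_P − z_E = 1.1383 − 0.1881 = 0.9502.
E = 0.9502 / √2 = 0.9502 / 1.41421 = 0.6719 ≈ 0.67.

0.67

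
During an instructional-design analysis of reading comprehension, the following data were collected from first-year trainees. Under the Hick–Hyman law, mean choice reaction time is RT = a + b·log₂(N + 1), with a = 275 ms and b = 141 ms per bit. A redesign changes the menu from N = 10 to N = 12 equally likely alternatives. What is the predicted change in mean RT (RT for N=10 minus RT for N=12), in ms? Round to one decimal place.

-34.0

RT(10) = 275 + 141·log₂(11) = 275 + 141·3.4594 = 762.7754 ms.
RT(12) = 275 + 141·log₂(13) = 275 + 141·3.7004 = 796.7564 ms.
Difference = 762.7754 − 796.7564 = -33.9810 ≈ -34.0 ms.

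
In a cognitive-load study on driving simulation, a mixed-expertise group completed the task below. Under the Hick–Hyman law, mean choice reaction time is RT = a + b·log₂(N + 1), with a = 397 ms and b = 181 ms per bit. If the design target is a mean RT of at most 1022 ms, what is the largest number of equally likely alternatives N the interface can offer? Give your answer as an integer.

9

Set 397 + 181·log₂(N + 1) ≤ 1022.
log₂(N + 1) ≤ (1022 − 397) / 181 = 3.4530.
N + 1 ≤ 2^3.4530 = 10.9511.
N ≤ 9.9511, so the largest integer N is 9.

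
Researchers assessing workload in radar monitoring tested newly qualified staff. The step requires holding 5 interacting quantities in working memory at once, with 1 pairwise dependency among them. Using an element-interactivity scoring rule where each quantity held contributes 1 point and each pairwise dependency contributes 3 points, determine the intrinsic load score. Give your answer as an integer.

8

Element contribution: 5 × 1 = 5.
Interaction contribution: 1 × 3 = 3.
Intrinsic load = 5 + 3 = 8.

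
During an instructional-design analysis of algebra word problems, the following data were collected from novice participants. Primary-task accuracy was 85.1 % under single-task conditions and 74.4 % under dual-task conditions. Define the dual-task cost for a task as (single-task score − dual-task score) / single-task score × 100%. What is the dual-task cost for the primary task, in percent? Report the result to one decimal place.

Cost = (85.1 − 74.4) / 85.1 × 100%
     = 10.7000 / 85.1 × 100% = 12.5734%.
≈ 12.6%.

12.6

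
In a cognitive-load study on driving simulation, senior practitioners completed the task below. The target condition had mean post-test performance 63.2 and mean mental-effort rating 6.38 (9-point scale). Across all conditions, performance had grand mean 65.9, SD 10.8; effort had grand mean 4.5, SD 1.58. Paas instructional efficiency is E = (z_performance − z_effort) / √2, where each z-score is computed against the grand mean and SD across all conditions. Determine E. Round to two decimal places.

-1.02

z_performance = (63.2 − 65.9) / 10.8 = -2.7000 / 10.8 = -0.2500.
z_effort = (6.38 − 4.5) / 1.58 = 1.8800 / 1.58 = 1.1899.
z_P − z_E = -0.2500 − 1.1899 = -1.4399.
E = -1.4399 / √2 = -1.4399 / 1.41421 = -1.0182 ≈ -1.02.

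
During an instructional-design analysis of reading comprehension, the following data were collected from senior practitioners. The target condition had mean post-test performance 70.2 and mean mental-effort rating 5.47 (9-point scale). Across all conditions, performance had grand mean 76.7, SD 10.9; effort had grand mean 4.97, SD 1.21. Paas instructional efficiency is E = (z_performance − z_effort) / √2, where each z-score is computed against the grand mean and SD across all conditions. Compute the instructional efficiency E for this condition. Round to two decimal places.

z_performance = (70.2 − 76.7) / 10.9 = -6.5000 / 10.9 = -0.5963.
z_effort = (5.47 − 4.97) / 1.21 = 0.5000 / 1.21 = 0.4132.
z_P − z_E = -0.5963 − 0.4132 = -1.0095.
E = -1.0095 / √2 = -1.0095 / 1.41421 = -0.7138 ≈ -0.71.

-0.71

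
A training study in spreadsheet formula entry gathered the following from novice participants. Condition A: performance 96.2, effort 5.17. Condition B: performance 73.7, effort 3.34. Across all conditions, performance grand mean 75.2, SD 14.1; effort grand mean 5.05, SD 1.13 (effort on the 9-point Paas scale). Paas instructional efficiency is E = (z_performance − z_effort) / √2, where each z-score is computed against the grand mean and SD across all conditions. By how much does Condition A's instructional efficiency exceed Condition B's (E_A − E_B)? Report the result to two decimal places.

Condition A: z_P = (96.2 − 75.2)/14.1 = 1.4894; z_E = (5.17 − 5.05)/1.13 = 0.1062; E_A = (1.4894 − 0.1062)/√2 = 0.9781.
Condition B: z_P = (73.7 − 75.2)/14.1 = -0.1064; z_E = (3.34 − 5.05)/1.13 = -1.5133; E_B = (-0.1064 − (-1.5133))/√2 = 0.9948.
E_A − E_B = 0.9781 − 0.9948 = -0.0167 ≈ -0.02.

-0.02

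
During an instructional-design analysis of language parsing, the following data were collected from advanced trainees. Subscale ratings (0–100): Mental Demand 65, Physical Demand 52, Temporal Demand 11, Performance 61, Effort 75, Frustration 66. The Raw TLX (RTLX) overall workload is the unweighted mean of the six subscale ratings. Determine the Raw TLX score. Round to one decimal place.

Sum of ratings = 65 + 52 + 11 + 61 + 75 + 66 = 330.
RTLX = 330 / 6 = 55.0000 ≈ 55.0.

55.0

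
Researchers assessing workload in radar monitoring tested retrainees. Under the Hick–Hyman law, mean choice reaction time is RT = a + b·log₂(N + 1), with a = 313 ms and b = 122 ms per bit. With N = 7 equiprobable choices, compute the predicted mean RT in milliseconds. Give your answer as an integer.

679

log₂(7 + 1) = log₂(8) = 3.0000.
RT = 313 + 122 × 3.0000 = 313 + 366.0000 = 679.0000 ms.
≈ 679 ms.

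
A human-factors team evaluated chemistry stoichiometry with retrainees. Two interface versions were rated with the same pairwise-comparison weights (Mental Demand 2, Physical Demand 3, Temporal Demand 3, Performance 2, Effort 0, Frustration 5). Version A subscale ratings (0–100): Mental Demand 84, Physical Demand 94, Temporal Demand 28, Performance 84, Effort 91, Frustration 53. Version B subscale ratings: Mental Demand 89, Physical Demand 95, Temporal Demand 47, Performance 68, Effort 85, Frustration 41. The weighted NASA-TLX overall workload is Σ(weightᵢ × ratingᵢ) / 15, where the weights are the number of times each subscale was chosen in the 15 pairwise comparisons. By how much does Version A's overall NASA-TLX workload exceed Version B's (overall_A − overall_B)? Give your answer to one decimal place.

Version A weighted sum = 2·84 + 3·94 + 3·28 + 2·84 + 0·91 + 5·53 = 168 + 282 + 84 + 168 + 0 + 265 = 967; overall_A = 967/15 = 64.4667.
Version B weighted sum = 2·89 + 3·95 + 3·47 + 2·68 + 0·85 + 5·41 = 178 + 285 + 141 + 136 + 0 + 205 = 945; overall_B = 945/15 = 63.0000.
Difference = 64.4667 − 63.0000 = 1.4667 ≈ 1.5.

1.5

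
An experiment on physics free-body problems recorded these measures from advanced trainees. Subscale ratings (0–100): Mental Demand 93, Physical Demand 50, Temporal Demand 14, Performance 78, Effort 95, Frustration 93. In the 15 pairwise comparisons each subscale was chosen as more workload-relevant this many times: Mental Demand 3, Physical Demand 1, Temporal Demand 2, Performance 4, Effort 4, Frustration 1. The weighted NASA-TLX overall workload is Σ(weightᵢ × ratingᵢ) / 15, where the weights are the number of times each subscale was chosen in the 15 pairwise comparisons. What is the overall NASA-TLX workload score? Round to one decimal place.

76.1

The tallies are the weights (they sum to 15).
Weighted sum = 3·93 + 1·50 + 2·14 + 4·78 + 4·95 + 1·93
            = 279 + 50 + 28 + 312 + 380 + 93 = 1142.
Overall workload = 1142 / 15 = 76.1333 ≈ 76.1.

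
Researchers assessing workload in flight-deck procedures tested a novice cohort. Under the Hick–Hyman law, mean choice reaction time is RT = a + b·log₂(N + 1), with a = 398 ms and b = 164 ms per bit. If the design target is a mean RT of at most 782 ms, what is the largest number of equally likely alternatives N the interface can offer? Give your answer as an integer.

Set 398 + 164·log₂(N + 1) ≤ 782.
log₂(N + 1) ≤ (782 − 398) / 164 = 2.3415.
N + 1 ≤ 2^2.3415 = 5.0683.
N ≤ 4.0683, so the largest integer N is 4.

4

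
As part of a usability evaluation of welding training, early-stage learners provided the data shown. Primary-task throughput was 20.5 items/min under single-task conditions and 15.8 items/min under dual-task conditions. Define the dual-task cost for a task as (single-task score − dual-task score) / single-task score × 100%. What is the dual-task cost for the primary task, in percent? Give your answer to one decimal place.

22.9

Cost = (20.5 − 15.8) / 20.5 × 100%
     = 4.7000 / 20.5 × 100% = 22.9268%.
≈ 22.9%.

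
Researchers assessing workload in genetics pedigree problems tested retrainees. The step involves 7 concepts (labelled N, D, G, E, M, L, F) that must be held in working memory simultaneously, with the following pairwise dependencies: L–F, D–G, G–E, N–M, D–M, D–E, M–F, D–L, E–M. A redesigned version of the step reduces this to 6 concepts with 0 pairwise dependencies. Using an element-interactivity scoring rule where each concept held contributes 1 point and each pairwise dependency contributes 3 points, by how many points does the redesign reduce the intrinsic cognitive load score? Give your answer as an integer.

Original: 7 × 1 + 9 × 3 = 7 + 27 = 34.
Redesigned: 6 × 1 + 0 × 3 = 6 + 0 = 6.
Reduction = 34 − 6 = 28.

28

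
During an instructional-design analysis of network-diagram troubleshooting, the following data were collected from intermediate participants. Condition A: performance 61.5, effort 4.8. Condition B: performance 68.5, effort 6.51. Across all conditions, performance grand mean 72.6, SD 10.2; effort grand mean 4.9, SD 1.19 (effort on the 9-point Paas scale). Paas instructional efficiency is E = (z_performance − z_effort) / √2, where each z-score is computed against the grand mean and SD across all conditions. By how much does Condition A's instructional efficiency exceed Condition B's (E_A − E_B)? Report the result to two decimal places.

0.53

Condition A: z_P = (61.5 − 72.6)/10.2 = -1.0882; z_E = (4.8 − 4.9)/1.19 = -0.0840; E_A = (-1.0882 − (-0.0840))/√2 = -0.7101.
Condition B: z_P = (68.5 − 72.6)/10.2 = -0.4020; z_E = (6.51 − 4.9)/1.19 = 1.3529; E_B = (-0.4020 − 1.3529)/√2 = -1.2409.
E_A − E_B = -0.7101 − (-1.2409) = 0.5308 ≈ 0.53.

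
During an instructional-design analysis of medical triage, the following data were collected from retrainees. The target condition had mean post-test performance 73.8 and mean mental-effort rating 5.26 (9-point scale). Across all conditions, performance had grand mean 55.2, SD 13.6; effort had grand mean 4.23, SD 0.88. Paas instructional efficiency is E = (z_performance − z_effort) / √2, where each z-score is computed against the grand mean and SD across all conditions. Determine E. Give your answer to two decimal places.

0.14

z_performance = (73.8 − 55.2) / 13.6 = 18.6000 / 13.6 = 1.3676.
z_effort = (5.26 − 4.23) / 0.88 = 1.0300 / 0.88 = 1.1705.
z_P − z_E = 1.3676 − 1.1705 = 0.1971.
E = 0.1971 / √2 = 0.1971 / 1.41421 = 0.1394 ≈ 0.14.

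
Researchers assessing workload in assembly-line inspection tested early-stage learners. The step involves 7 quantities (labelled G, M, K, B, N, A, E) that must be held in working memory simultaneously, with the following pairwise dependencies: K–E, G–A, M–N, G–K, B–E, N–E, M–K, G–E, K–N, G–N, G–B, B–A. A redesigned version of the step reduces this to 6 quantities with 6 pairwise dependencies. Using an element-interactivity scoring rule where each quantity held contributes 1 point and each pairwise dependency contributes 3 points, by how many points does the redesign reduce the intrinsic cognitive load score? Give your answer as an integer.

Original: 7 × 1 + 12 × 3 = 7 + 36 = 43.
Redesigned: 6 × 1 + 6 × 3 = 6 + 18 = 24.
Reduction = 43 − 24 = 19.

19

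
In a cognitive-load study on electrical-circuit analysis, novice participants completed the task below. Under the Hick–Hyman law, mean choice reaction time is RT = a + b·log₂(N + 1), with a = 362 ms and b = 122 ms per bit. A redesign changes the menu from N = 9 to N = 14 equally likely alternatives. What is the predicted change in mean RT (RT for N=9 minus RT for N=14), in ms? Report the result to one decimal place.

RT(9) = 362 + 122·log₂(10) = 362 + 122·3.3219 = 767.2718 ms.
RT(14) = 362 + 122·log₂(15) = 362 + 122·3.9069 = 838.6418 ms.
Difference = 767.2718 − 838.6418 = -71.3700 ≈ -71.4 ms.

-71.4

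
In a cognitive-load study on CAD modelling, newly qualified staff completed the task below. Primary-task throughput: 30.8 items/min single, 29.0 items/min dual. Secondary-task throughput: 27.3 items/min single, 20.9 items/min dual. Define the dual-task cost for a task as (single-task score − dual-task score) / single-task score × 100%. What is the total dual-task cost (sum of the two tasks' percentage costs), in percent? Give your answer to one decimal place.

29.3

Primary cost = (30.8 − 29.0) / 30.8 × 100% = 5.8442%.
Secondary cost = (27.3 − 20.9) / 27.3 × 100% = 23.4432%.
Total = 5.8442% + 23.4432% = 29.2874% ≈ 29.3%.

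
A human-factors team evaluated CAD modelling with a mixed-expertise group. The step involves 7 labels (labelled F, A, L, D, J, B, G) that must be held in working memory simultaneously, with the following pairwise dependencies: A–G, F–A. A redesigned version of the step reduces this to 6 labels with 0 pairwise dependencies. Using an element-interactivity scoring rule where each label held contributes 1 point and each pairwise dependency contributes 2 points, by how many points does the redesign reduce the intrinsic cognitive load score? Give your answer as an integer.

Original: 7 × 1 + 2 × 2 = 7 + 4 = 11.
Redesigned: 6 × 1 + 0 × 2 = 6 + 0 = 6.
Reduction = 11 − 6 = 5.

5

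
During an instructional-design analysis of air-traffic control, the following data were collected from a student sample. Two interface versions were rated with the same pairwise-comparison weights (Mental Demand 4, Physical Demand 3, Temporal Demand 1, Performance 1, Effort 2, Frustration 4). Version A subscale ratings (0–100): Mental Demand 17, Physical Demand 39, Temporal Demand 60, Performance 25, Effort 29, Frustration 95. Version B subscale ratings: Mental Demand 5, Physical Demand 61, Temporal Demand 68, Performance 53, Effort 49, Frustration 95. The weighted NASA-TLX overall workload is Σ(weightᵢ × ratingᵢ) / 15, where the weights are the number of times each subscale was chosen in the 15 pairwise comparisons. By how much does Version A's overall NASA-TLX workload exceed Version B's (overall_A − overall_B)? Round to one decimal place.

-6.3

Version A weighted sum = 4·17 + 3·39 + 1·60 + 1·25 + 2·29 + 4·95 = 68 + 117 + 60 + 25 + 58 + 380 = 708; overall_A = 708/15 = 47.2000.
Version B weighted sum = 4·5 + 3·61 + 1·68 + 1·53 + 2·49 + 4·95 = 20 + 183 + 68 + 53 + 98 + 380 = 802; overall_B = 802/15 = 53.4667.
Difference = 47.2000 − 53.4667 = -6.2667 ≈ -6.3.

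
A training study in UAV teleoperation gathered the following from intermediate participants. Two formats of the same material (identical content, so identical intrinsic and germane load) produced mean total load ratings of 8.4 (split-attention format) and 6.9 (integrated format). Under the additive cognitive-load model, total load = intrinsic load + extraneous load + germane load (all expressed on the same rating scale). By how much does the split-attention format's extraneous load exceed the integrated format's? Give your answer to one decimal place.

1.5

Intrinsic and germane load are equal across formats, so the difference in total load equals the difference in extraneous load.
Extraneous-load difference = 8.4 − 6.9 = 1.5.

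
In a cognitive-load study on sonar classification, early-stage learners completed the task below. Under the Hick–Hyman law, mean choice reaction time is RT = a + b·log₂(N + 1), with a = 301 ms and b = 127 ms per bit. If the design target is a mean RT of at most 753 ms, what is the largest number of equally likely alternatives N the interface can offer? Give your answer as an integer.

Set 301 + 127·log₂(N + 1) ≤ 753.
log₂(N + 1) ≤ (753 − 301) / 127 = 3.5591.
N + 1 ≤ 2^3.5591 = 11.7868.
N ≤ 10.7868, so the largest integer N is 10.

10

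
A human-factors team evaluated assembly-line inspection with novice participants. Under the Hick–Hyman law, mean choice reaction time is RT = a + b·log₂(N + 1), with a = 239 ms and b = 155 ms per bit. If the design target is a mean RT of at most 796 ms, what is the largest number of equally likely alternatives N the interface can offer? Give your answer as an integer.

11

Set 239 + 155·log₂(N + 1) ≤ 796.
log₂(N + 1) ≤ (796 − 239) / 155 = 3.5935.
N + 1 ≤ 2^3.5935 = 12.0712.
N ≤ 11.0712, so the largest integer N is 11.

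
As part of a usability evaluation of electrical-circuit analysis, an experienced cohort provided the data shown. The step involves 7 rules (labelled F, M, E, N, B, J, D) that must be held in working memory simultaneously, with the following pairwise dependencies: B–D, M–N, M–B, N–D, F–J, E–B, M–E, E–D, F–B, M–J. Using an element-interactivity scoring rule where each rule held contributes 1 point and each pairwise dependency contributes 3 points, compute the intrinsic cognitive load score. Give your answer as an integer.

37

Count of rules held simultaneously: 7.
Count of pairwise dependencies listed: 10.
Element contribution: 7 × 1 = 7.
Interaction contribution: 10 × 3 = 30.
Intrinsic load = 7 + 30 = 37.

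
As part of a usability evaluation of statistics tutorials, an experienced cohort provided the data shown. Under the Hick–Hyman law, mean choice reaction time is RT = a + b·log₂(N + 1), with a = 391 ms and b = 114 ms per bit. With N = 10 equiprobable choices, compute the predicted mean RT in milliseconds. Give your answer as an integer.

785

log₂(10 + 1) = log₂(11) = 3.4594.
RT = 391 + 114 × 3.4594 = 391 + 394.3716 = 785.3716 ms.
≈ 785 ms.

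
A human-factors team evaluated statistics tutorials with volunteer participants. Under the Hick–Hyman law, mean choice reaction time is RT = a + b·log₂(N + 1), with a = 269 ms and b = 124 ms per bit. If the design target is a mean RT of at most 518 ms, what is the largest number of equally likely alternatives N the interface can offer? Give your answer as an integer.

3

Set 269 + 124·log₂(N + 1) ≤ 518.
log₂(N + 1) ≤ (518 − 269) / 124 = 2.0081.
N + 1 ≤ 2^2.0081 = 4.0225.
N ≤ 3.0225, so the largest integer N is 3.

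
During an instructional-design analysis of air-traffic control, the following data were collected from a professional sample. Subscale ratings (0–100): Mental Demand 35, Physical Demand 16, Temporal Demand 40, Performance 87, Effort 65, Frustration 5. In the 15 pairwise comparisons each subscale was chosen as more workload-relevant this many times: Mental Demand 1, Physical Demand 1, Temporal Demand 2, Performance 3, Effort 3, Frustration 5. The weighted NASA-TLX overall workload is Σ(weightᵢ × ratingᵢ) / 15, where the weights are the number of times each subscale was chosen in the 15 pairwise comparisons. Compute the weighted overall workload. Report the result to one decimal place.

The tallies are the weights (they sum to 15).
Weighted sum = 1·35 + 1·16 + 2·40 + 3·87 + 3·65 + 5·5
            = 35 + 16 + 80 + 261 + 195 + 25 = 612.
Overall workload = 612 / 15 = 40.8000 ≈ 40.8.

40.8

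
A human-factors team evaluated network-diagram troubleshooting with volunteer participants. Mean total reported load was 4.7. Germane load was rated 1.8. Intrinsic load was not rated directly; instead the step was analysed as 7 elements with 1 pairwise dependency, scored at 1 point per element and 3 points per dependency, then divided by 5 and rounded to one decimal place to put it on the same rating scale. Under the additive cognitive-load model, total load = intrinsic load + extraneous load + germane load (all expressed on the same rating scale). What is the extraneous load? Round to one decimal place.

0.9

Intrinsic (element-interactivity): (7 × 1 + 1 × 3) / 5 = 10 / 5 = 2.0000 → 2.0.
extraneous load = total − intrinsic − germane
             = 4.7 − 2.0 − 1.8 = 0.9.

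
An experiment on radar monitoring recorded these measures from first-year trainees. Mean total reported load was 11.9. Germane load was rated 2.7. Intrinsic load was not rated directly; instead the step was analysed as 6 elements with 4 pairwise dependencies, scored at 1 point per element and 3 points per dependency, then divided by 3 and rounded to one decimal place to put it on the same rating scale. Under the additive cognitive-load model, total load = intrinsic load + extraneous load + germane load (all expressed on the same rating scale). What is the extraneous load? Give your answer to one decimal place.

3.2

Intrinsic (element-interactivity): (6 × 1 + 4 × 3) / 3 = 18 / 3 = 6.0000 → 6.0.
extraneous load = total − intrinsic − germane
             = 11.9 − 6.0 − 2.7 = 3.2.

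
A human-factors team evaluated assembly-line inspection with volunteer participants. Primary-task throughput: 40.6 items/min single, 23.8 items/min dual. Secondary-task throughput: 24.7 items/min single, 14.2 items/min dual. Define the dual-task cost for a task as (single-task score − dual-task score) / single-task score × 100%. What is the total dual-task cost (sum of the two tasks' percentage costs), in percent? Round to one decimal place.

83.9

Primary cost = (40.6 − 23.8) / 40.6 × 100% = 41.3793%.
Secondary cost = (24.7 − 14.2) / 24.7 × 100% = 42.5101%.
Total = 41.3793% + 42.5101% = 83.8894% ≈ 83.9%.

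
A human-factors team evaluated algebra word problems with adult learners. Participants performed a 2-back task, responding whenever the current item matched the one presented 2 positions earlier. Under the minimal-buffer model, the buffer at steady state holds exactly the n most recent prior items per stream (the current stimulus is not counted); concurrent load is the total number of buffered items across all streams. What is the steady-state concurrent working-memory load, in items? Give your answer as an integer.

2

The buffer holds the 2 most recent prior items.
Steady-state concurrent load = 2 items.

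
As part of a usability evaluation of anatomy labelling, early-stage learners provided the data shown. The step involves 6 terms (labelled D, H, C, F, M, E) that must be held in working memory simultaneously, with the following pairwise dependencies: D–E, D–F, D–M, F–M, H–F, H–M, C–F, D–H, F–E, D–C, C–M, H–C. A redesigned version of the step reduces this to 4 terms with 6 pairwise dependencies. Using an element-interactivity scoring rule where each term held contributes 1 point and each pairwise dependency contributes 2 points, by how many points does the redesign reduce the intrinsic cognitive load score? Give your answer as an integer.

14

Original: 6 × 1 + 12 × 2 = 6 + 24 = 30.
Redesigned: 4 × 1 + 6 × 2 = 4 + 12 = 16.
Reduction = 30 − 16 = 14.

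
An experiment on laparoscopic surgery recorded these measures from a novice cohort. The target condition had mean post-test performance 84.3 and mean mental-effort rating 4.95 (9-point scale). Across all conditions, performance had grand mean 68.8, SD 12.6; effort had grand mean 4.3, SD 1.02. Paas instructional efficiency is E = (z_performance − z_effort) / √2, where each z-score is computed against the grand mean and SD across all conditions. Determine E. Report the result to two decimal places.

z_performance = (84.3 − 68.8) / 12.6 = 15.5000 / 12.6 = 1.2302.
z_effort = (4.95 − 4.3) / 1.02 = 0.6500 / 1.02 = 0.6373.
z_P − z_E = 1.2302 − 0.6373 = 0.5929.
E = 0.5929 / √2 = 0.5929 / 1.41421 = 0.4192 ≈ 0.42.

0.42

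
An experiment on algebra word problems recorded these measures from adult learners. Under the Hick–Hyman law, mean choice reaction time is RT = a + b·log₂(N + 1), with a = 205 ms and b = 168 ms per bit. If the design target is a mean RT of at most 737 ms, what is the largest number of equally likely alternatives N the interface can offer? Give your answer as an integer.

7

Set 205 + 168·log₂(N + 1) ≤ 737.
log₂(N + 1) ≤ (737 − 205) / 168 = 3.1667.
N + 1 ≤ 2^3.1667 = 8.9799.
N ≤ 7.9799, so the largest integer N is 7.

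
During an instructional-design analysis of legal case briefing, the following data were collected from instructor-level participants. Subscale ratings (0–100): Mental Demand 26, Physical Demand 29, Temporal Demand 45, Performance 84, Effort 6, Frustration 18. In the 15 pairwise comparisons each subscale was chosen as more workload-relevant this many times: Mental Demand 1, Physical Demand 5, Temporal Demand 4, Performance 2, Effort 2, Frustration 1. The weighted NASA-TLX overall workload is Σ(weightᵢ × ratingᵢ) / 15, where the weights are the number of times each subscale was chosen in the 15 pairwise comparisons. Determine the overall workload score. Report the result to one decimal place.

36.6

The tallies are the weights (they sum to 15).
Weighted sum = 1·26 + 5·29 + 4·45 + 2·84 + 2·6 + 1·18
            = 26 + 145 + 180 + 168 + 12 + 18 = 549.
Overall workload = 549 / 15 = 36.6000 ≈ 36.6.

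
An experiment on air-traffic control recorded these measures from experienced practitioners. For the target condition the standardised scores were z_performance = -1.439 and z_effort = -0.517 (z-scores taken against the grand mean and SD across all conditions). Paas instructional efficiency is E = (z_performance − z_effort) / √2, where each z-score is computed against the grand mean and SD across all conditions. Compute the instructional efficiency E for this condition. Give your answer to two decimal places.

-0.65

z_P − z_E = -1.439 − (-0.517) = -0.9220.
E = -0.9220 / √2 = -0.9220 / 1.41421 = -0.6520 ≈ -0.65.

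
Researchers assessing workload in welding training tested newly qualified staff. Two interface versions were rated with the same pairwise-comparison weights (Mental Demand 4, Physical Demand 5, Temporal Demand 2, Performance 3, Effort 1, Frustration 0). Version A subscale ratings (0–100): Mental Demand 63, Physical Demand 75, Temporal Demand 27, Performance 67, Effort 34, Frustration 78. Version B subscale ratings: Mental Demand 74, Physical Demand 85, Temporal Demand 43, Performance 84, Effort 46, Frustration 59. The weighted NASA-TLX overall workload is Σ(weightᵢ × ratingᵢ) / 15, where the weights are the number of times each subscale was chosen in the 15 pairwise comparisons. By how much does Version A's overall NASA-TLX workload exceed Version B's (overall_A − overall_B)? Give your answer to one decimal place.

Version A weighted sum = 4·63 + 5·75 + 2·27 + 3·67 + 1·34 + 0·78 = 252 + 375 + 54 + 201 + 34 + 0 = 916; overall_A = 916/15 = 61.0667.
Version B weighted sum = 4·74 + 5·85 + 2·43 + 3·84 + 1·46 + 0·59 = 296 + 425 + 86 + 252 + 46 + 0 = 1105; overall_B = 1105/15 = 73.6667.
Difference = 61.0667 − 73.6667 = -12.6000 ≈ -12.6.

-12.6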